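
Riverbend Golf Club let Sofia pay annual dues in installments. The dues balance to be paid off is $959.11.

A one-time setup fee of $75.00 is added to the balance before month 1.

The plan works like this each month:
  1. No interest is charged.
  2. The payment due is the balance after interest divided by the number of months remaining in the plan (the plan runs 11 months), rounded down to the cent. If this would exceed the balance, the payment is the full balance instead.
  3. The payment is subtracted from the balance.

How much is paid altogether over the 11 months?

$1,034.11

Month 1: opening $1,034.11; payment $94.01; balance $940.10
Month 2: opening $940.10; payment $94.01; balance $846.09
Month 3: opening $846.09; payment $94.01; balance $752.08
Month 4: opening $752.08; payment $94.01; balance $658.07
Month 5: opening $658.07; payment $94.01; balance $564.06
Month 6: opening $564.06; payment $94.01; balance $470.05
Month 7: opening $470.05; payment $94.01; balance $376.04
Month 8: opening $376.04; payment $94.01; balance $282.03
Month 9: opening $282.03; payment $94.01; balance $188.02
Month 10: opening $188.02; payment $94.01; balance $94.01
Month 11: opening $94.01; payment $94.01; balance $0.00
Total paid: $1,034.11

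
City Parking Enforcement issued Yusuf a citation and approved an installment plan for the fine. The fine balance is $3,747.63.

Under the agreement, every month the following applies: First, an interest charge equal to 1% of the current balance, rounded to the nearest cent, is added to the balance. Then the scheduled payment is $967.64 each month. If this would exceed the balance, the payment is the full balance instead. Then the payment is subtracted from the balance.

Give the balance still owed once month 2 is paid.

Month 1: $3,747.63 +$37.48 interest = $3,785.11; pay $967.64 → $2,817.47
Month 2: $2,817.47 +$28.17 interest = $2,845.64; pay $967.64 → $1,878.00

$1,878.00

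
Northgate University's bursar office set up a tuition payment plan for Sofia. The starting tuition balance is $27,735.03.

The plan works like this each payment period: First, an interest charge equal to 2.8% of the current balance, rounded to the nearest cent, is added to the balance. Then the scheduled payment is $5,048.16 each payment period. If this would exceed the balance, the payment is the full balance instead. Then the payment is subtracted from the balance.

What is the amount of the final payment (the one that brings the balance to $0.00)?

$249.90

# | Opening | Interest | Payment | End bal
1 | $27,735.03 | $776.58 | $5,048.16 | $23,463.45
2 | $23,463.45 | $656.98 | $5,048.16 | $19,072.27
3 | $19,072.27 | $534.02 | $5,048.16 | $14,558.13
4 | $14,558.13 | $407.63 | $5,048.16 | $9,917.60
5 | $9,917.60 | $277.69 | $5,048.16 | $5,147.13
6 | $5,147.13 | $144.12 | $5,048.16 | $243.09
7 | $243.09 | $6.81 | $249.90 | $0.00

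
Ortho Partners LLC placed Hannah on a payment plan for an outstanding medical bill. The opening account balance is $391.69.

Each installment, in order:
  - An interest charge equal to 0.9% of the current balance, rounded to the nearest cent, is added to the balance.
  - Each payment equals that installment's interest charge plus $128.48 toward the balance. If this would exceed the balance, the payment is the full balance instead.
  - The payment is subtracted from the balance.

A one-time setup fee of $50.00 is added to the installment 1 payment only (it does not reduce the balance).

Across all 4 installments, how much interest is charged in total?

Installment 1: $391.69 +$3.53 interest = $395.22; pay $132.01 (+ $50.00 fee) → $263.21
Installment 2: $263.21 +$2.37 interest = $265.58; pay $130.85 → $134.73
Installment 3: $134.73 +$1.21 interest = $135.94; pay $129.69 → $6.25
Installment 4: $6.25 +$0.06 interest = $6.31; pay $6.31 → $0.00
Total interest: $3.53 + $2.37 + $1.21 + $0.06 = $7.17

$7.17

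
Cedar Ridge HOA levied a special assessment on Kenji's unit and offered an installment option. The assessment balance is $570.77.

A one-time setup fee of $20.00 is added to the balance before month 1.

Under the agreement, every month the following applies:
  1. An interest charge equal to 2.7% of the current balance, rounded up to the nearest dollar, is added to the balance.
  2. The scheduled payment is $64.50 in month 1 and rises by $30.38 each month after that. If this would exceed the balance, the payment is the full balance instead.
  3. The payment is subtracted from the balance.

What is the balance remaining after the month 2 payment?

Month 1: opening $590.77; interest $16.00 → $606.77; payment $64.50; balance $542.27
Month 2: opening $542.27; interest $15.00 → $557.27; payment $94.88; balance $462.39

$462.39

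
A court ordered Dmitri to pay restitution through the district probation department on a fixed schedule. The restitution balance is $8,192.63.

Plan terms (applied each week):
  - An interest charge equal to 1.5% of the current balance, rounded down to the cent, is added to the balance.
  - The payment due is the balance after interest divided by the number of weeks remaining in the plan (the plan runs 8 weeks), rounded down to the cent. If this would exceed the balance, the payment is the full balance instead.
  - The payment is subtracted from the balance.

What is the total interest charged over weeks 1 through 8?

$572.76

Week 1: $8,192.63 +$122.88 interest = $8,315.51; pay $1,039.43 → $7,276.08
Week 2: $7,276.08 +$109.14 interest = $7,385.22; pay $1,055.03 → $6,330.19
Week 3: $6,330.19 +$94.95 interest = $6,425.14; pay $1,070.85 → $5,354.29
Week 4: $5,354.29 +$80.31 interest = $5,434.60; pay $1,086.92 → $4,347.68
Week 5: $4,347.68 +$65.21 interest = $4,412.89; pay $1,103.22 → $3,309.67
Week 6: $3,309.67 +$49.64 interest = $3,359.31; pay $1,119.77 → $2,239.54
Week 7: $2,239.54 +$33.59 interest = $2,273.13; pay $1,136.56 → $1,136.57
Week 8: $1,136.57 +$17.04 interest = $1,153.61; pay $1,153.61 → $0.00
Total interest: $122.88 + $109.14 + $94.95 + $80.31 + $65.21 + $49.64 + $33.59 + $17.04 = $572.76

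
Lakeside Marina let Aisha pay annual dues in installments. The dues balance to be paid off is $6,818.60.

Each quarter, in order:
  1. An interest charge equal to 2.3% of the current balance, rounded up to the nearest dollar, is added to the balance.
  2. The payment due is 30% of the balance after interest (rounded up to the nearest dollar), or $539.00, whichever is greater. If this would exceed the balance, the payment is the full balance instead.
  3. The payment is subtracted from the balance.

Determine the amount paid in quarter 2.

# | Opening | Interest | Payment | End bal
1 | $6,818.60 | $157.00 | $2,093.00 | $4,882.60
2 | $4,882.60 | $113.00 | $1,499.00 | $3,496.60

$1,499.00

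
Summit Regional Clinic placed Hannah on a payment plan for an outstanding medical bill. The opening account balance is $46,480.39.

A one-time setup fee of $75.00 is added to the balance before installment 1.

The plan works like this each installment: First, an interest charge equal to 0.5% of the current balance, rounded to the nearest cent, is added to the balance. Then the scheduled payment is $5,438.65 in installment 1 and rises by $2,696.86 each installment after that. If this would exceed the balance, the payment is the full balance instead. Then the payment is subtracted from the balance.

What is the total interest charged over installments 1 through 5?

$767.11

Installment 1: opening $46,555.39; interest $232.78 → $46,788.17; payment $5,438.65; balance $41,349.52
Installment 2: opening $41,349.52; interest $206.75 → $41,556.27; payment $8,135.51; balance $33,420.76
Installment 3: opening $33,420.76; interest $167.10 → $33,587.86; payment $10,832.37; balance $22,755.49
Installment 4: opening $22,755.49; interest $113.78 → $22,869.27; payment $13,529.23; balance $9,340.04
Installment 5: opening $9,340.04; interest $46.70 → $9,386.74; payment $9,386.74; balance $0.00
Total interest: $232.78 + $206.75 + $167.10 + $113.78 + $46.70 = $767.11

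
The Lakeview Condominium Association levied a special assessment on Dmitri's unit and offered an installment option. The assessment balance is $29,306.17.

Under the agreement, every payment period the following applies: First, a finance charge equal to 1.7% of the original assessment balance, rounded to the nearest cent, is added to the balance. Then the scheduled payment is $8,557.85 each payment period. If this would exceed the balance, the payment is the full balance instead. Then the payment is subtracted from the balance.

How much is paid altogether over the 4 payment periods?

Payment period 1: $29,306.17 +$498.20 interest = $29,804.37; pay $8,557.85 → $21,246.52
Payment period 2: $21,246.52 +$498.20 interest = $21,744.72; pay $8,557.85 → $13,186.87
Payment period 3: $13,186.87 +$498.20 interest = $13,685.07; pay $8,557.85 → $5,127.22
Payment period 4: $5,127.22 +$498.20 interest = $5,625.42; pay $5,625.42 → $0.00
Total paid: $31,298.97

$31,298.97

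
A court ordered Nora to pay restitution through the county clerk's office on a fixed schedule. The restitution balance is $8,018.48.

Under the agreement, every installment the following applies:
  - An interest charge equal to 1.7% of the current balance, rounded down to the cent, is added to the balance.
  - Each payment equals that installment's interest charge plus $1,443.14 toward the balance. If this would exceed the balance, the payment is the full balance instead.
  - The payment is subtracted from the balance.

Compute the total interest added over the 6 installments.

$449.86

Installment 1: $8,018.48 +$136.31 interest = $8,154.79; pay $1,579.45 → $6,575.34
Installment 2: $6,575.34 +$111.78 interest = $6,687.12; pay $1,554.92 → $5,132.20
Installment 3: $5,132.20 +$87.24 interest = $5,219.44; pay $1,530.38 → $3,689.06
Installment 4: $3,689.06 +$62.71 interest = $3,751.77; pay $1,505.85 → $2,245.92
Installment 5: $2,245.92 +$38.18 interest = $2,284.10; pay $1,481.32 → $802.78
Installment 6: $802.78 +$13.64 interest = $816.42; pay $816.42 → $0.00
Total interest: $136.31 + $111.78 + $87.24 + $62.71 + $38.18 + $13.64 = $449.86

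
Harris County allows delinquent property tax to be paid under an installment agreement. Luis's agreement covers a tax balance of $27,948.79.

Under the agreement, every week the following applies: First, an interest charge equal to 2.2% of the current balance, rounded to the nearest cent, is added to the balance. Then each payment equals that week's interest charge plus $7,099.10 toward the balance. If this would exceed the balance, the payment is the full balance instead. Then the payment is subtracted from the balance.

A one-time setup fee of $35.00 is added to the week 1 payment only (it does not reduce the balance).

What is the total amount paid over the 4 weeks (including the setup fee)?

$29,506.19

Week 1: $27,948.79 +$614.87 interest = $28,563.66; pay $7,713.97 (+ $35.00 fee) → $20,849.69
Week 2: $20,849.69 +$458.69 interest = $21,308.38; pay $7,557.79 → $13,750.59
Week 3: $13,750.59 +$302.51 interest = $14,053.10; pay $7,401.61 → $6,651.49
Week 4: $6,651.49 +$146.33 interest = $6,797.82; pay $6,797.82 → $0.00
Total paid: $29,506.19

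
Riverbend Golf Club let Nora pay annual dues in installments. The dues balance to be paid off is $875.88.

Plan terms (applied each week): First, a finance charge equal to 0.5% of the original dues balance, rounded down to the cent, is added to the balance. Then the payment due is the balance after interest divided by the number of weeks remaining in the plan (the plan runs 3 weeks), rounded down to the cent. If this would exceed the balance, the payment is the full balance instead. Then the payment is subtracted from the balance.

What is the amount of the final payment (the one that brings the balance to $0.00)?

$299.98

Week 1: $875.88 +$4.37 interest = $880.25; pay $293.41 → $586.84
Week 2: $586.84 +$4.37 interest = $591.21; pay $295.60 → $295.61
Week 3: $295.61 +$4.37 interest = $299.98; pay $299.98 → $0.00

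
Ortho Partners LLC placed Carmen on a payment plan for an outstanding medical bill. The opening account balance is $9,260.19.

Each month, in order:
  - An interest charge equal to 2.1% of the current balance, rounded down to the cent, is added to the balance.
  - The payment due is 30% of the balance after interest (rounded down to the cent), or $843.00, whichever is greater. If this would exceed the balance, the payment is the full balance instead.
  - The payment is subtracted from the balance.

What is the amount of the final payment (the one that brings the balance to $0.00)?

# | Opening | Interest | Payment | End bal
1 | $9,260.19 | $194.46 | $2,836.39 | $6,618.26
2 | $6,618.26 | $138.98 | $2,027.17 | $4,730.07
3 | $4,730.07 | $99.33 | $1,448.82 | $3,380.58
4 | $3,380.58 | $70.99 | $1,035.47 | $2,416.10
5 | $2,416.10 | $50.73 | $843.00 | $1,623.83
6 | $1,623.83 | $34.10 | $843.00 | $814.93
7 | $814.93 | $17.11 | $832.04 | $0.00

$832.04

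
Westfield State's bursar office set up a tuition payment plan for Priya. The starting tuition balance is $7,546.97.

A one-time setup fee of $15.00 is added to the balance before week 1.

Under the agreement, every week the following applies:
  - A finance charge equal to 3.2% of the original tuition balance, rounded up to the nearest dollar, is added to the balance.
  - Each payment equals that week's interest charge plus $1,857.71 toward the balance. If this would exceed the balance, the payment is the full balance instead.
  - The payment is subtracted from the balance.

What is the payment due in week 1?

$2,099.71

# | Opening | Interest | Payment | End bal
1 | $7,561.97 | $242.00 | $2,099.71 | $5,704.26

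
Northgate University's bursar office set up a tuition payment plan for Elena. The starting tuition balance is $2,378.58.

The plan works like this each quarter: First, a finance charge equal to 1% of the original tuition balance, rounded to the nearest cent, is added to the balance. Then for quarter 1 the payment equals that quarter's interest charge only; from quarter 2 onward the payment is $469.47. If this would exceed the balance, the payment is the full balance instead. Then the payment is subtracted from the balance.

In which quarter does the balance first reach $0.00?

# | Opening | Interest | Payment | End bal
1 | $2,378.58 | $23.79 | $23.79 | $2,378.58
2 | $2,378.58 | $23.79 | $469.47 | $1,932.90
3 | $1,932.90 | $23.79 | $469.47 | $1,487.22
4 | $1,487.22 | $23.79 | $469.47 | $1,041.54
5 | $1,041.54 | $23.79 | $469.47 | $595.86
6 | $595.86 | $23.79 | $469.47 | $150.18
7 | $150.18 | $23.79 | $173.97 | $0.00
Balance reaches $0.00 in quarter 7.

7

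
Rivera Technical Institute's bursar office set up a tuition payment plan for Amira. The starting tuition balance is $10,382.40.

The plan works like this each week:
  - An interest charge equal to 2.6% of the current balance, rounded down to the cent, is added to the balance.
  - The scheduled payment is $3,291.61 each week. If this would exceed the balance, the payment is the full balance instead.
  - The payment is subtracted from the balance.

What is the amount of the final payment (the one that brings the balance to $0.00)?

$1,107.72

Week 1: opening $10,382.40; interest $269.94 → $10,652.34; payment $3,291.61; balance $7,360.73
Week 2: opening $7,360.73; interest $191.37 → $7,552.10; payment $3,291.61; balance $4,260.49
Week 3: opening $4,260.49; interest $110.77 → $4,371.26; payment $3,291.61; balance $1,079.65
Week 4: opening $1,079.65; interest $28.07 → $1,107.72; payment $1,107.72; balance $0.00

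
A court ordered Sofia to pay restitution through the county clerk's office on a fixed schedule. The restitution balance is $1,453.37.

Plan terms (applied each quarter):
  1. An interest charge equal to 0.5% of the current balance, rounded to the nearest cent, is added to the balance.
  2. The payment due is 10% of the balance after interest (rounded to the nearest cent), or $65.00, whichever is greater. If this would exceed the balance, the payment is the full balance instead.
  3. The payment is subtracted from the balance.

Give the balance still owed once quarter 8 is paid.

$651.10

# | Opening | Interest | Payment | End bal
1 | $1,453.37 | $7.27 | $146.06 | $1,314.58
2 | $1,314.58 | $6.57 | $132.12 | $1,189.03
3 | $1,189.03 | $5.95 | $119.50 | $1,075.48
4 | $1,075.48 | $5.38 | $108.09 | $972.77
5 | $972.77 | $4.86 | $97.76 | $879.87
6 | $879.87 | $4.40 | $88.43 | $795.84
7 | $795.84 | $3.98 | $79.98 | $719.84
8 | $719.84 | $3.60 | $72.34 | $651.10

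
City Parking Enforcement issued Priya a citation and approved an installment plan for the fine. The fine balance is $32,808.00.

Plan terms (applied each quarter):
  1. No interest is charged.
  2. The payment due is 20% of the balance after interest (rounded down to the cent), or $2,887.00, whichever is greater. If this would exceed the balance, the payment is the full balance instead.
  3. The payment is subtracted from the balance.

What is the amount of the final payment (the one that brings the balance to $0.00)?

Quarter 1: opening $32,808.00; payment $6,561.60; balance $26,246.40
Quarter 2: opening $26,246.40; payment $5,249.28; balance $20,997.12
Quarter 3: opening $20,997.12; payment $4,199.42; balance $16,797.70
Quarter 4: opening $16,797.70; payment $3,359.54; balance $13,438.16
Quarter 5: opening $13,438.16; payment $2,887.00; balance $10,551.16
Quarter 6: opening $10,551.16; payment $2,887.00; balance $7,664.16
Quarter 7: opening $7,664.16; payment $2,887.00; balance $4,777.16
Quarter 8: opening $4,777.16; payment $2,887.00; balance $1,890.16
Quarter 9: opening $1,890.16; payment $1,890.16; balance $0.00

$1,890.16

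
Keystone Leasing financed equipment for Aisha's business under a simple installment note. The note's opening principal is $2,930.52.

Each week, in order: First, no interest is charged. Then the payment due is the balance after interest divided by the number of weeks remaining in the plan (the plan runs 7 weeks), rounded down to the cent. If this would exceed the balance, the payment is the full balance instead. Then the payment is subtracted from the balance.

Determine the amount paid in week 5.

Week 1: opening $2,930.52; payment $418.64; balance $2,511.88
Week 2: opening $2,511.88; payment $418.64; balance $2,093.24
Week 3: opening $2,093.24; payment $418.64; balance $1,674.60
Week 4: opening $1,674.60; payment $418.65; balance $1,255.95
Week 5: opening $1,255.95; payment $418.65; balance $837.30

$418.65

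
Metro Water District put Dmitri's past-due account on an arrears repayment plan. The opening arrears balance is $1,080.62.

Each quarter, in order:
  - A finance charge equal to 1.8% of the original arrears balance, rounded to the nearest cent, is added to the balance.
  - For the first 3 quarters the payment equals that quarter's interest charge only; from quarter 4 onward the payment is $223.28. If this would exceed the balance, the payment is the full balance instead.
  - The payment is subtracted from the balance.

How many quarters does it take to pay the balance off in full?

9

# | Opening | Interest | Payment | End bal
1 | $1,080.62 | $19.45 | $19.45 | $1,080.62
2 | $1,080.62 | $19.45 | $19.45 | $1,080.62
3 | $1,080.62 | $19.45 | $19.45 | $1,080.62
4 | $1,080.62 | $19.45 | $223.28 | $876.79
5 | $876.79 | $19.45 | $223.28 | $672.96
6 | $672.96 | $19.45 | $223.28 | $469.13
7 | $469.13 | $19.45 | $223.28 | $265.30
8 | $265.30 | $19.45 | $223.28 | $61.47
9 | $61.47 | $19.45 | $80.92 | $0.00
Balance reaches $0.00 in quarter 9.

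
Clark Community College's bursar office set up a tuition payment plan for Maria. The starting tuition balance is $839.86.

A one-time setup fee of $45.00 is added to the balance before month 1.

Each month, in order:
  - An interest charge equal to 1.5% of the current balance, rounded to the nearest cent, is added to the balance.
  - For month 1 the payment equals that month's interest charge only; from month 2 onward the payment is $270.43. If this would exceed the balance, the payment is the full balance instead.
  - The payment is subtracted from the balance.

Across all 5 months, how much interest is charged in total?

# | Opening | Interest | Payment | End bal
1 | $884.86 | $13.27 | $13.27 | $884.86
2 | $884.86 | $13.27 | $270.43 | $627.70
3 | $627.70 | $9.42 | $270.43 | $366.69
4 | $366.69 | $5.50 | $270.43 | $101.76
5 | $101.76 | $1.53 | $103.29 | $0.00
Total interest: $13.27 + $13.27 + $9.42 + $5.50 + $1.53 = $42.99

$42.99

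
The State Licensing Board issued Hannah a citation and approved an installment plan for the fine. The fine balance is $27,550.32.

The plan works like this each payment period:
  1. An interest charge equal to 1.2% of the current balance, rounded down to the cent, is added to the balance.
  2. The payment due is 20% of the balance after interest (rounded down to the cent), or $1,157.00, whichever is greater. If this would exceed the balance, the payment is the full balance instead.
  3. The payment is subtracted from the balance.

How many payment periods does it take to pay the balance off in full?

13

Payment period 1: opening $27,550.32; interest $330.60 → $27,880.92; payment $5,576.18; balance $22,304.74
Payment period 2: opening $22,304.74; interest $267.65 → $22,572.39; payment $4,514.47; balance $18,057.92
Payment period 3: opening $18,057.92; interest $216.69 → $18,274.61; payment $3,654.92; balance $14,619.69
Payment period 4: opening $14,619.69; interest $175.43 → $14,795.12; payment $2,959.02; balance $11,836.10
Payment period 5: opening $11,836.10; interest $142.03 → $11,978.13; payment $2,395.62; balance $9,582.51
Payment period 6: opening $9,582.51; interest $114.99 → $9,697.50; payment $1,939.50; balance $7,758.00
Payment period 7: opening $7,758.00; interest $93.09 → $7,851.09; payment $1,570.21; balance $6,280.88
Payment period 8: opening $6,280.88; interest $75.37 → $6,356.25; payment $1,271.25; balance $5,085.00
Payment period 9: opening $5,085.00; interest $61.02 → $5,146.02; payment $1,157.00; balance $3,989.02
Payment period 10: opening $3,989.02; interest $47.86 → $4,036.88; payment $1,157.00; balance $2,879.88
Payment period 11: opening $2,879.88; interest $34.55 → $2,914.43; payment $1,157.00; balance $1,757.43
Payment period 12: opening $1,757.43; interest $21.08 → $1,778.51; payment $1,157.00; balance $621.51
Payment period 13: opening $621.51; interest $7.45 → $628.96; payment $628.96; balance $0.00
Balance reaches $0.00 in payment period 13.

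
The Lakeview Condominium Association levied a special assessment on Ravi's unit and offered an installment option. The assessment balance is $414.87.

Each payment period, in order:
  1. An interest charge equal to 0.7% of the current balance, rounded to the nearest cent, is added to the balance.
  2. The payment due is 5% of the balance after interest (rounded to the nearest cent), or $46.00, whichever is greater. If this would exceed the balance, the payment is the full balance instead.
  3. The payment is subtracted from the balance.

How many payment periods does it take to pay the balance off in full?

Payment period 1: opening $414.87; interest $2.90 → $417.77; payment $46.00; balance $371.77
Payment period 2: opening $371.77; interest $2.60 → $374.37; payment $46.00; balance $328.37
Payment period 3: opening $328.37; interest $2.30 → $330.67; payment $46.00; balance $284.67
Payment period 4: opening $284.67; interest $1.99 → $286.66; payment $46.00; balance $240.66
Payment period 5: opening $240.66; interest $1.68 → $242.34; payment $46.00; balance $196.34
Payment period 6: opening $196.34; interest $1.37 → $197.71; payment $46.00; balance $151.71
Payment period 7: opening $151.71; interest $1.06 → $152.77; payment $46.00; balance $106.77
Payment period 8: opening $106.77; interest $0.75 → $107.52; payment $46.00; balance $61.52
Payment period 9: opening $61.52; interest $0.43 → $61.95; payment $46.00; balance $15.95
Payment period 10: opening $15.95; interest $0.11 → $16.06; payment $16.06; balance $0.00
Balance reaches $0.00 in payment period 10.

10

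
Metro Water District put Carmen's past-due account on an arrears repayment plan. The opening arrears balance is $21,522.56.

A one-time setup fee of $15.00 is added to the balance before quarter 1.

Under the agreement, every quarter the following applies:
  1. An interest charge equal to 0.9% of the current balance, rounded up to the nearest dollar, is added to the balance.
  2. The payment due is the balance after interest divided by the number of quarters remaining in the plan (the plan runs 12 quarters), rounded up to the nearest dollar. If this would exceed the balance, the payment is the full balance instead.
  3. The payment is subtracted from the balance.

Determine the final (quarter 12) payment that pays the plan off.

$1,998.56

# | Opening | Interest | Payment | End bal
1 | $21,537.56 | $194.00 | $1,811.00 | $19,920.56
2 | $19,920.56 | $180.00 | $1,828.00 | $18,272.56
3 | $18,272.56 | $165.00 | $1,844.00 | $16,593.56
4 | $16,593.56 | $150.00 | $1,861.00 | $14,882.56
5 | $14,882.56 | $134.00 | $1,878.00 | $13,138.56
6 | $13,138.56 | $119.00 | $1,894.00 | $11,363.56
7 | $11,363.56 | $103.00 | $1,912.00 | $9,554.56
8 | $9,554.56 | $86.00 | $1,929.00 | $7,711.56
9 | $7,711.56 | $70.00 | $1,946.00 | $5,835.56
10 | $5,835.56 | $53.00 | $1,963.00 | $3,925.56
11 | $3,925.56 | $36.00 | $1,981.00 | $1,980.56
12 | $1,980.56 | $18.00 | $1,998.56 | $0.00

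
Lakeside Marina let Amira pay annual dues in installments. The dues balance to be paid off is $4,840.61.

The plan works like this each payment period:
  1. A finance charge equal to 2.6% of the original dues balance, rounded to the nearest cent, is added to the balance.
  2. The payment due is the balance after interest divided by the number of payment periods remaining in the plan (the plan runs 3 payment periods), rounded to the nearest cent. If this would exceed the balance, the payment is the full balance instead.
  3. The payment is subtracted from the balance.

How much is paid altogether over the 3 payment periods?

$5,218.19

# | Opening | Interest | Payment | End bal
1 | $4,840.61 | $125.86 | $1,655.49 | $3,310.98
2 | $3,310.98 | $125.86 | $1,718.42 | $1,718.42
3 | $1,718.42 | $125.86 | $1,844.28 | $0.00
Total paid: $5,218.19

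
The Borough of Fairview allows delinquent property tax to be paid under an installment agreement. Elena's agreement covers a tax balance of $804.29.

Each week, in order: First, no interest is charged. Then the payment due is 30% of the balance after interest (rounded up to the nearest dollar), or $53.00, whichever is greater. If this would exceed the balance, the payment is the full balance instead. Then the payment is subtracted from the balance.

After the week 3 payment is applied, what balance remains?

$275.29

Week 1: $804.29 − $242.00 → $562.29
Week 2: $562.29 − $169.00 → $393.29
Week 3: $393.29 − $118.00 → $275.29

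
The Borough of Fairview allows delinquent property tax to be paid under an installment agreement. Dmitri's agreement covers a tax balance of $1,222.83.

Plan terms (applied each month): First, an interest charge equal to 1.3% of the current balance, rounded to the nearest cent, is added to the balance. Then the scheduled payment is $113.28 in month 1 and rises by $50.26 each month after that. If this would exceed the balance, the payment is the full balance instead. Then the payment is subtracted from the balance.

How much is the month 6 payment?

$216.70

# | Opening | Interest | Payment | End bal
1 | $1,222.83 | $15.90 | $113.28 | $1,125.45
2 | $1,125.45 | $14.63 | $163.54 | $976.54
3 | $976.54 | $12.70 | $213.80 | $775.44
4 | $775.44 | $10.08 | $264.06 | $521.46
5 | $521.46 | $6.78 | $314.32 | $213.92
6 | $213.92 | $2.78 | $216.70 | $0.00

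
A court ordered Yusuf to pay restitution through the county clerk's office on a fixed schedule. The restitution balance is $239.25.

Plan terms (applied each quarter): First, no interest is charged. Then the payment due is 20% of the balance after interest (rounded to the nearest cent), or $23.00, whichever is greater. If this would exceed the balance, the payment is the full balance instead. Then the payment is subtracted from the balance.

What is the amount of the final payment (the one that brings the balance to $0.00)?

Quarter 1: opening $239.25; payment $47.85; balance $191.40
Quarter 2: opening $191.40; payment $38.28; balance $153.12
Quarter 3: opening $153.12; payment $30.62; balance $122.50
Quarter 4: opening $122.50; payment $24.50; balance $98.00
Quarter 5: opening $98.00; payment $23.00; balance $75.00
Quarter 6: opening $75.00; payment $23.00; balance $52.00
Quarter 7: opening $52.00; payment $23.00; balance $29.00
Quarter 8: opening $29.00; payment $23.00; balance $6.00
Quarter 9: opening $6.00; payment $6.00; balance $0.00

$6.00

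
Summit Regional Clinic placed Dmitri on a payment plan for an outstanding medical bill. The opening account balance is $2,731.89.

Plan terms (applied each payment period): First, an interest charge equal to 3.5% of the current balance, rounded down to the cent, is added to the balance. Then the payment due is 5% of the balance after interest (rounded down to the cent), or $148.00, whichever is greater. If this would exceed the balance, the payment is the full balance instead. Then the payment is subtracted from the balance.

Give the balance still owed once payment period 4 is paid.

# | Opening | Interest | Payment | End bal
1 | $2,731.89 | $95.61 | $148.00 | $2,679.50
2 | $2,679.50 | $93.78 | $148.00 | $2,625.28
3 | $2,625.28 | $91.88 | $148.00 | $2,569.16
4 | $2,569.16 | $89.92 | $148.00 | $2,511.08

$2,511.08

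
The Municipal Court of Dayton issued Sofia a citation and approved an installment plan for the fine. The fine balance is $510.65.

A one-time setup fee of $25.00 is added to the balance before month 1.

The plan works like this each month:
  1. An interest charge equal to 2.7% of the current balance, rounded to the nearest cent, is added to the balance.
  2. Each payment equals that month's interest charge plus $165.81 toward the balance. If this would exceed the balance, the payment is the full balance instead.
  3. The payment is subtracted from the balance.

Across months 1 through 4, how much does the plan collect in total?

$566.64

Month 1: opening $535.65; interest $14.46 → $550.11; payment $180.27; balance $369.84
Month 2: opening $369.84; interest $9.99 → $379.83; payment $175.80; balance $204.03
Month 3: opening $204.03; interest $5.51 → $209.54; payment $171.32; balance $38.22
Month 4: opening $38.22; interest $1.03 → $39.25; payment $39.25; balance $0.00
Total paid: $566.64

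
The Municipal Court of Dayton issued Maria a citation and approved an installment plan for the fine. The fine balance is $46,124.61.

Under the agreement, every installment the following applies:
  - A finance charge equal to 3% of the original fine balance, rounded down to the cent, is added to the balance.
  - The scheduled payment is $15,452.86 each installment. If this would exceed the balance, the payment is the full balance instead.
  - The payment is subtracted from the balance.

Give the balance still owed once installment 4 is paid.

Installment 1: $46,124.61 +$1,383.73 interest = $47,508.34; pay $15,452.86 → $32,055.48
Installment 2: $32,055.48 +$1,383.73 interest = $33,439.21; pay $15,452.86 → $17,986.35
Installment 3: $17,986.35 +$1,383.73 interest = $19,370.08; pay $15,452.86 → $3,917.22
Installment 4: $3,917.22 +$1,383.73 interest = $5,300.95; pay $5,300.95 → $0.00

$0.00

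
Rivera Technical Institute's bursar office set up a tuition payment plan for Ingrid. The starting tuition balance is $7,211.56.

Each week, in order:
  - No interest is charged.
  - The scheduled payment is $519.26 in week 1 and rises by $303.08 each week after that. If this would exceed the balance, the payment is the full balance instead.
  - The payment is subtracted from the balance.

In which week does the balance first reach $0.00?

6

Week 1: $7,211.56 − $519.26 → $6,692.30
Week 2: $6,692.30 − $822.34 → $5,869.96
Week 3: $5,869.96 − $1,125.42 → $4,744.54
Week 4: $4,744.54 − $1,428.50 → $3,316.04
Week 5: $3,316.04 − $1,731.58 → $1,584.46
Week 6: $1,584.46 − $1,584.46 → $0.00
Balance reaches $0.00 in week 6.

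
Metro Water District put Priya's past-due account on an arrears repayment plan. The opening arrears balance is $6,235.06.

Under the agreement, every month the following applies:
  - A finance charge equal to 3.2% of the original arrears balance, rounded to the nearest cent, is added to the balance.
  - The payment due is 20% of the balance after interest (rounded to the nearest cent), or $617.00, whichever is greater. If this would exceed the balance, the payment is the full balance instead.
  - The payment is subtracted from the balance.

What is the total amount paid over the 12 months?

$8,629.30

Month 1: opening $6,235.06; interest $199.52 → $6,434.58; payment $1,286.92; balance $5,147.66
Month 2: opening $5,147.66; interest $199.52 → $5,347.18; payment $1,069.44; balance $4,277.74
Month 3: opening $4,277.74; interest $199.52 → $4,477.26; payment $895.45; balance $3,581.81
Month 4: opening $3,581.81; interest $199.52 → $3,781.33; payment $756.27; balance $3,025.06
Month 5: opening $3,025.06; interest $199.52 → $3,224.58; payment $644.92; balance $2,579.66
Month 6: opening $2,579.66; interest $199.52 → $2,779.18; payment $617.00; balance $2,162.18
Month 7: opening $2,162.18; interest $199.52 → $2,361.70; payment $617.00; balance $1,744.70
Month 8: opening $1,744.70; interest $199.52 → $1,944.22; payment $617.00; balance $1,327.22
Month 9: opening $1,327.22; interest $199.52 → $1,526.74; payment $617.00; balance $909.74
Month 10: opening $909.74; interest $199.52 → $1,109.26; payment $617.00; balance $492.26
Month 11: opening $492.26; interest $199.52 → $691.78; payment $617.00; balance $74.78
Month 12: opening $74.78; interest $199.52 → $274.30; payment $274.30; balance $0.00
Total paid: $8,629.30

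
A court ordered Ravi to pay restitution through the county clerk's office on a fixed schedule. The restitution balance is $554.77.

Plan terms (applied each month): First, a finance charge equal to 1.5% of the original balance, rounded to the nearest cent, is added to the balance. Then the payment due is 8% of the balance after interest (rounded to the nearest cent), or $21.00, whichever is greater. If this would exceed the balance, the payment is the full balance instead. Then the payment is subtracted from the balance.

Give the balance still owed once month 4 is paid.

Month 1: opening $554.77; interest $8.32 → $563.09; payment $45.05; balance $518.04
Month 2: opening $518.04; interest $8.32 → $526.36; payment $42.11; balance $484.25
Month 3: opening $484.25; interest $8.32 → $492.57; payment $39.41; balance $453.16
Month 4: opening $453.16; interest $8.32 → $461.48; payment $36.92; balance $424.56

$424.56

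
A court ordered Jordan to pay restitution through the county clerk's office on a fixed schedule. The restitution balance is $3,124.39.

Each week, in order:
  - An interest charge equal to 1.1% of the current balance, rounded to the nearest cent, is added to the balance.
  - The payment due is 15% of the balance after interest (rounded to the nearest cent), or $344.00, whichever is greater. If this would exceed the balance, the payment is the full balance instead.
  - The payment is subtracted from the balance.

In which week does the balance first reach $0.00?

# | Opening | Interest | Payment | End bal
1 | $3,124.39 | $34.37 | $473.81 | $2,684.95
2 | $2,684.95 | $29.53 | $407.17 | $2,307.31
3 | $2,307.31 | $25.38 | $349.90 | $1,982.79
4 | $1,982.79 | $21.81 | $344.00 | $1,660.60
5 | $1,660.60 | $18.27 | $344.00 | $1,334.87
6 | $1,334.87 | $14.68 | $344.00 | $1,005.55
7 | $1,005.55 | $11.06 | $344.00 | $672.61
8 | $672.61 | $7.40 | $344.00 | $336.01
9 | $336.01 | $3.70 | $339.71 | $0.00
Balance reaches $0.00 in week 9.

9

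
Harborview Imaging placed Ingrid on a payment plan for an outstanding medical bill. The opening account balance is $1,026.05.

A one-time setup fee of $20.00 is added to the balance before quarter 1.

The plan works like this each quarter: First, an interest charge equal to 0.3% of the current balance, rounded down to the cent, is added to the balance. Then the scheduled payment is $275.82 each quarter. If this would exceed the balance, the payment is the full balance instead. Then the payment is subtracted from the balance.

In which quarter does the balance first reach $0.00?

4

# | Opening | Interest | Payment | End bal
1 | $1,046.05 | $3.13 | $275.82 | $773.36
2 | $773.36 | $2.32 | $275.82 | $499.86
3 | $499.86 | $1.49 | $275.82 | $225.53
4 | $225.53 | $0.67 | $226.20 | $0.00
Balance reaches $0.00 in quarter 4.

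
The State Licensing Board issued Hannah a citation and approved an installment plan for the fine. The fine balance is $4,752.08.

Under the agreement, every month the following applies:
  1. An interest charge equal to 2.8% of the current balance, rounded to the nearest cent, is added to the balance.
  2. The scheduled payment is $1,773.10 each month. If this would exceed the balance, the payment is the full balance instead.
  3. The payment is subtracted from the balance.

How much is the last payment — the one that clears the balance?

$1,466.01

# | Opening | Interest | Payment | End bal
1 | $4,752.08 | $133.06 | $1,773.10 | $3,112.04
2 | $3,112.04 | $87.14 | $1,773.10 | $1,426.08
3 | $1,426.08 | $39.93 | $1,466.01 | $0.00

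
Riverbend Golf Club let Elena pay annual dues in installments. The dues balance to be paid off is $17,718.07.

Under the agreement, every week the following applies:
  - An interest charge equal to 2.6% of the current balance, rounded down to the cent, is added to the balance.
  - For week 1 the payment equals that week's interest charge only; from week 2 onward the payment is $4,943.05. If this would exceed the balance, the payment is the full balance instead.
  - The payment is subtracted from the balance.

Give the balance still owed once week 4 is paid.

Week 1: opening $17,718.07; interest $460.66 → $18,178.73; payment $460.66; balance $17,718.07
Week 2: opening $17,718.07; interest $460.66 → $18,178.73; payment $4,943.05; balance $13,235.68
Week 3: opening $13,235.68; interest $344.12 → $13,579.80; payment $4,943.05; balance $8,636.75
Week 4: opening $8,636.75; interest $224.55 → $8,861.30; payment $4,943.05; balance $3,918.25

$3,918.25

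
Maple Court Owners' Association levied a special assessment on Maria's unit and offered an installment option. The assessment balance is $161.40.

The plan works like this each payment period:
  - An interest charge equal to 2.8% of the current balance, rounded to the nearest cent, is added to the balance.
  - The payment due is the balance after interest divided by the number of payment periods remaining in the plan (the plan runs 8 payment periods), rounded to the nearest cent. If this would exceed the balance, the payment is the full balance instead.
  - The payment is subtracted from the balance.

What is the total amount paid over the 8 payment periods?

$183.13

Payment period 1: opening $161.40; interest $4.52 → $165.92; payment $20.74; balance $145.18
Payment period 2: opening $145.18; interest $4.07 → $149.25; payment $21.32; balance $127.93
Payment period 3: opening $127.93; interest $3.58 → $131.51; payment $21.92; balance $109.59
Payment period 4: opening $109.59; interest $3.07 → $112.66; payment $22.53; balance $90.13
Payment period 5: opening $90.13; interest $2.52 → $92.65; payment $23.16; balance $69.49
Payment period 6: opening $69.49; interest $1.95 → $71.44; payment $23.81; balance $47.63
Payment period 7: opening $47.63; interest $1.33 → $48.96; payment $24.48; balance $24.48
Payment period 8: opening $24.48; interest $0.69 → $25.17; payment $25.17; balance $0.00
Total paid: $183.13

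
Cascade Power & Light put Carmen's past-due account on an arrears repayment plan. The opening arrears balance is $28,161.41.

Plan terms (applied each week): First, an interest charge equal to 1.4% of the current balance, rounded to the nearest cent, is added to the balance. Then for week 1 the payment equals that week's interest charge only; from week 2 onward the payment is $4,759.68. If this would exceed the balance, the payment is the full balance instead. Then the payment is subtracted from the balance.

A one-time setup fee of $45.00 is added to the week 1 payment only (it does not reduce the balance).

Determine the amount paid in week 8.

$1,049.33

Week 1: opening $28,161.41; interest $394.26 → $28,555.67; payment $394.26 (+ $45.00 fee); balance $28,161.41
Week 2: opening $28,161.41; interest $394.26 → $28,555.67; payment $4,759.68; balance $23,795.99
Week 3: opening $23,795.99; interest $333.14 → $24,129.13; payment $4,759.68; balance $19,369.45
Week 4: opening $19,369.45; interest $271.17 → $19,640.62; payment $4,759.68; balance $14,880.94
Week 5: opening $14,880.94; interest $208.33 → $15,089.27; payment $4,759.68; balance $10,329.59
Week 6: opening $10,329.59; interest $144.61 → $10,474.20; payment $4,759.68; balance $5,714.52
Week 7: opening $5,714.52; interest $80.00 → $5,794.52; payment $4,759.68; balance $1,034.84
Week 8: opening $1,034.84; interest $14.49 → $1,049.33; payment $1,049.33; balance $0.00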